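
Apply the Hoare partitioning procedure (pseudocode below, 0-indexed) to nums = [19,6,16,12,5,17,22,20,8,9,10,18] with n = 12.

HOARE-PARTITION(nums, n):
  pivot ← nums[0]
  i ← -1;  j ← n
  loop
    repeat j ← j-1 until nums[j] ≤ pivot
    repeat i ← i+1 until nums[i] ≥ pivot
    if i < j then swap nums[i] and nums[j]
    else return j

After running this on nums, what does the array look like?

[18,6,16,12,5,17,10,9,8,20,22,19]

pivot=19
j stops at 11 (18), i stops at 0 (19); swap ⇒ [18,6,16,12,5,17,22,20,8,9,10,19]
j stops at 10 (10), i stops at 6 (22); swap ⇒ [18,6,16,12,5,17,10,20,8,9,22,19]
j stops at 9 (9), i stops at 7 (20); swap ⇒ [18,6,16,12,5,17,10,9,8,20,22,19]
j stops at 8, i stops at 9; i≥j ⇒ return 8. nums=[18,6,16,12,5,17,10,9,8,20,22,19]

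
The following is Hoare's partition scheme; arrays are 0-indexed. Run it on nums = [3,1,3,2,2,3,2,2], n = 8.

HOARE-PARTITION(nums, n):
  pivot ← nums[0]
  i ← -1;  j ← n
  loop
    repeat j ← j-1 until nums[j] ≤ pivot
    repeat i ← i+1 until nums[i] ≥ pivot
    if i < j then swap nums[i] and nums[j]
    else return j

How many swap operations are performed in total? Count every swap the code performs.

pivot = nums[0] = 3; i = -1, j = 8
j→7 (nums[7]=2≤3), i→0 (nums[0]=3≥3); i<j, swap → [2,1,3,2,2,3,2,3]
j→6 (nums[6]=2≤3), i→2 (nums[2]=3≥3); i<j, swap → [2,1,2,2,2,3,3,3]
j→5, i→5; i≥j, return j=5. nums = [2,1,2,2,2,3,3,3]

2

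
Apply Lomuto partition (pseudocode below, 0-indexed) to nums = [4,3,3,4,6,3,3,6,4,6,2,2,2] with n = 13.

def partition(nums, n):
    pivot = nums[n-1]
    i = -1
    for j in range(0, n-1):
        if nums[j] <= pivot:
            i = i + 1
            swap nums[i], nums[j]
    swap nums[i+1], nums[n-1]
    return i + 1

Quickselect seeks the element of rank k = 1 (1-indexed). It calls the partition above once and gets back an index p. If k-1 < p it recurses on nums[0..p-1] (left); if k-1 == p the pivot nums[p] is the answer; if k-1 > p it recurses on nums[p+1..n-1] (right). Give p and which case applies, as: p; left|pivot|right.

2; left

pivot = nums[12] = 2; i = -1
j=0: nums[0]=4 > 2 → no swap
j=1: nums[1]=3 > 2 → no swap
j=2: nums[2]=3 > 2 → no swap
j=3: nums[3]=4 > 2 → no swap
j=4: nums[4]=6 > 2 → no swap
j=5: nums[5]=3 > 2 → no swap
j=6: nums[6]=3 > 2 → no swap
j=7: nums[7]=6 > 2 → no swap
j=8: nums[8]=4 > 2 → no swap
j=9: nums[9]=6 > 2 → no swap
j=10: nums[10]=2 ≤ 2 → i=0, swap nums[0],nums[10] → [2,3,3,4,6,3,3,6,4,6,4,2,2]
j=11: nums[11]=2 ≤ 2 → i=1, swap nums[1],nums[11] → [2,2,3,4,6,3,3,6,4,6,4,3,2]
final swap nums[2],nums[12] → [2,2,2,4,6,3,3,6,4,6,4,3,3]; return 2
p = 2; k-1 = 0 < 2 ⇒ left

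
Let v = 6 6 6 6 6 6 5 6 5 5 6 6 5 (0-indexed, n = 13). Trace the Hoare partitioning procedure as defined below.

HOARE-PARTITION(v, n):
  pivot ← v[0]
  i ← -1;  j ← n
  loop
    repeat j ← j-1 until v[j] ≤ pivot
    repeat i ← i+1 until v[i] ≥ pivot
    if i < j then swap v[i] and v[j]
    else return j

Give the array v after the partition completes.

pivot = v[0] = 6; i = -1, j = 13
j→12 (v[12]=5≤6), i→0 (v[0]=6≥6); i<j, swap → 5 6 6 6 6 6 5 6 5 5 6 6 6
j→11 (v[11]=6≤6), i→1 (v[1]=6≥6); i<j, swap → 5 6 6 6 6 6 5 6 5 5 6 6 6
j→10 (v[10]=6≤6), i→2 (v[2]=6≥6); i<j, swap → 5 6 6 6 6 6 5 6 5 5 6 6 6
j→9 (v[9]=5≤6), i→3 (v[3]=6≥6); i<j, swap → 5 6 6 5 6 6 5 6 5 6 6 6 6
j→8 (v[8]=5≤6), i→4 (v[4]=6≥6); i<j, swap → 5 6 6 5 5 6 5 6 6 6 6 6 6
j→7 (v[7]=6≤6), i→5 (v[5]=6≥6); i<j, swap → 5 6 6 5 5 6 5 6 6 6 6 6 6
j→6, i→7; i≥j, return j=6. v = 5 6 6 5 5 6 5 6 6 6 6 6 6

5 6 6 5 5 6 5 6 6 6 6 6 6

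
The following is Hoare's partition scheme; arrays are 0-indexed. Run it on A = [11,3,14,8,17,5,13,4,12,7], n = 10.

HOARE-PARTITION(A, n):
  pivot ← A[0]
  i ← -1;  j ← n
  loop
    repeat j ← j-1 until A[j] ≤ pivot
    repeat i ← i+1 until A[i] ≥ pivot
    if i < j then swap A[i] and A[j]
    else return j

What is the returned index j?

4

pivot=11
j stops at 9 (7), i stops at 0 (11); swap ⇒ [7,3,14,8,17,5,13,4,12,11]
j stops at 7 (4), i stops at 2 (14); swap ⇒ [7,3,4,8,17,5,13,14,12,11]
j stops at 5 (5), i stops at 4 (17); swap ⇒ [7,3,4,8,5,17,13,14,12,11]
j stops at 4, i stops at 5; i≥j ⇒ return 4. A=[7,3,4,8,5,17,13,14,12,11]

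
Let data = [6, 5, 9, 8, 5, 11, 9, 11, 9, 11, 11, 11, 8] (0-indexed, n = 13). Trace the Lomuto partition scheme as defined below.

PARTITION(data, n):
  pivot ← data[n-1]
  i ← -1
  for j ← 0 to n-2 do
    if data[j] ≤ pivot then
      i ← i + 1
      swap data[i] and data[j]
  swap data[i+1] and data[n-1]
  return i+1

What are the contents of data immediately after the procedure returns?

pivot = data[12] = 8; i = -1
j=0: data[0]=6 ≤ 8 → i=0, swap data[0],data[0] (no change) → [6, 5, 9, 8, 5, 11, 9, 11, 9, 11, 11, 11, 8]
j=1: data[1]=5 ≤ 8 → i=1, swap data[1],data[1] (no change) → [6, 5, 9, 8, 5, 11, 9, 11, 9, 11, 11, 11, 8]
j=2: data[2]=9 > 8 → no swap
j=3: data[3]=8 ≤ 8 → i=2, swap data[2],data[3] → [6, 5, 8, 9, 5, 11, 9, 11, 9, 11, 11, 11, 8]
j=4: data[4]=5 ≤ 8 → i=3, swap data[3],data[4] → [6, 5, 8, 5, 9, 11, 9, 11, 9, 11, 11, 11, 8]
j=5: data[5]=11 > 8 → no swap
j=6: data[6]=9 > 8 → no swap
j=7: data[7]=11 > 8 → no swap
j=8: data[8]=9 > 8 → no swap
j=9: data[9]=11 > 8 → no swap
j=10: data[10]=11 > 8 → no swap
j=11: data[11]=11 > 8 → no swap
final swap data[4],data[12] → [6, 5, 8, 5, 8, 11, 9, 11, 9, 11, 11, 11, 9]; return 4

[6, 5, 8, 5, 8, 11, 9, 11, 9, 11, 11, 11, 9]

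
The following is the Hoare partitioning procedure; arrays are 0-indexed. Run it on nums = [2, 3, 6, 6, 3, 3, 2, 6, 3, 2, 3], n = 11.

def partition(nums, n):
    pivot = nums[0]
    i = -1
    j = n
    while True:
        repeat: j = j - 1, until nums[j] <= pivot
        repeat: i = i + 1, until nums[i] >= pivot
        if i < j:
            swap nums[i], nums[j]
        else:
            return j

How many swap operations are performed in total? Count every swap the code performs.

pivot=2
j stops at 9 (2), i stops at 0 (2); swap ⇒ [2, 3, 6, 6, 3, 3, 2, 6, 3, 2, 3]
j stops at 6 (2), i stops at 1 (3); swap ⇒ [2, 2, 6, 6, 3, 3, 3, 6, 3, 2, 3]
j stops at 1, i stops at 2; i≥j ⇒ return 1. nums=[2, 2, 6, 6, 3, 3, 3, 6, 3, 2, 3]

2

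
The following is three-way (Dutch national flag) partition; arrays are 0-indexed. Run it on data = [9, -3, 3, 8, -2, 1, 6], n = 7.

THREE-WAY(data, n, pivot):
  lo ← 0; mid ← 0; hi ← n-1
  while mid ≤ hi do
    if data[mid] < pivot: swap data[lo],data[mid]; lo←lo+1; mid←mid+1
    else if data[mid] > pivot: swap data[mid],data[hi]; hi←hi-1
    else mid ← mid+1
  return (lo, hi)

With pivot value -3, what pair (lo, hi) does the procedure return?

(0, 0)

pivot = -3; lo=0, mid=0, hi=6
data[mid]=9>-3: swap data[0],data[6]; hi=5 → [6, -3, 3, 8, -2, 1, 9]
data[mid]=6>-3: swap data[0],data[5]; hi=4 → [1, -3, 3, 8, -2, 6, 9]
data[mid]=1>-3: swap data[0],data[4]; hi=3 → [-2, -3, 3, 8, 1, 6, 9]
data[mid]=-2>-3: swap data[0],data[3]; hi=2 → [8, -3, 3, -2, 1, 6, 9]
data[mid]=8>-3: swap data[0],data[2]; hi=1 → [3, -3, 8, -2, 1, 6, 9]
data[mid]=3>-3: swap data[0],data[1]; hi=0 → [-3, 3, 8, -2, 1, 6, 9]
data[mid]=-3=-3: mid=1
end: lo=0, hi=0; data = [-3, 3, 8, -2, 1, 6, 9]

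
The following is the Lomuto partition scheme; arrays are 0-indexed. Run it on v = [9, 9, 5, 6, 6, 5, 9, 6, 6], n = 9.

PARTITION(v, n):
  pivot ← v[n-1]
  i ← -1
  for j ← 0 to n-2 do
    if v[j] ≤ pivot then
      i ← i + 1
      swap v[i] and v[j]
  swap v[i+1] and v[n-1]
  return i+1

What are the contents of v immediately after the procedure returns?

[5, 6, 6, 5, 6, 6, 9, 9, 9]

pivot = v[8] = 6; i = -1
j=0: v[0]=9 > 6 → no swap
j=1: v[1]=9 > 6 → no swap
j=2: v[2]=5 ≤ 6 → i=0, swap v[0],v[2] → [5, 9, 9, 6, 6, 5, 9, 6, 6]
j=3: v[3]=6 ≤ 6 → i=1, swap v[1],v[3] → [5, 6, 9, 9, 6, 5, 9, 6, 6]
j=4: v[4]=6 ≤ 6 → i=2, swap v[2],v[4] → [5, 6, 6, 9, 9, 5, 9, 6, 6]
j=5: v[5]=5 ≤ 6 → i=3, swap v[3],v[5] → [5, 6, 6, 5, 9, 9, 9, 6, 6]
j=6: v[6]=9 > 6 → no swap
j=7: v[7]=6 ≤ 6 → i=4, swap v[4],v[7] → [5, 6, 6, 5, 6, 9, 9, 9, 6]
final swap v[5],v[8] → [5, 6, 6, 5, 6, 6, 9, 9, 9]; return 5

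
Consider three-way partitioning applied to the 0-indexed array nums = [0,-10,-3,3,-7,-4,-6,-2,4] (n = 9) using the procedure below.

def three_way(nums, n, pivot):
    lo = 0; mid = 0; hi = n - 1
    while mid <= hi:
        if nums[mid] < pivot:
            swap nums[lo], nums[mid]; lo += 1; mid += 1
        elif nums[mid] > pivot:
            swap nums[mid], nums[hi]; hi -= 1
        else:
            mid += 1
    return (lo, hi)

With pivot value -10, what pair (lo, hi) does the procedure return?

pivot = -10; lo=0, mid=0, hi=8
nums[mid]=0>-10: swap nums[0],nums[8]; hi=7 → [4,-10,-3,3,-7,-4,-6,-2,0]
nums[mid]=4>-10: swap nums[0],nums[7]; hi=6 → [-2,-10,-3,3,-7,-4,-6,4,0]
nums[mid]=-2>-10: swap nums[0],nums[6]; hi=5 → [-6,-10,-3,3,-7,-4,-2,4,0]
nums[mid]=-6>-10: swap nums[0],nums[5]; hi=4 → [-4,-10,-3,3,-7,-6,-2,4,0]
nums[mid]=-4>-10: swap nums[0],nums[4]; hi=3 → [-7,-10,-3,3,-4,-6,-2,4,0]
nums[mid]=-7>-10: swap nums[0],nums[3]; hi=2 → [3,-10,-3,-7,-4,-6,-2,4,0]
nums[mid]=3>-10: swap nums[0],nums[2]; hi=1 → [-3,-10,3,-7,-4,-6,-2,4,0]
nums[mid]=-3>-10: swap nums[0],nums[1]; hi=0 → [-10,-3,3,-7,-4,-6,-2,4,0]
nums[mid]=-10=-10: mid=1
end: lo=0, hi=0; nums = [-10,-3,3,-7,-4,-6,-2,4,0]

(0, 0)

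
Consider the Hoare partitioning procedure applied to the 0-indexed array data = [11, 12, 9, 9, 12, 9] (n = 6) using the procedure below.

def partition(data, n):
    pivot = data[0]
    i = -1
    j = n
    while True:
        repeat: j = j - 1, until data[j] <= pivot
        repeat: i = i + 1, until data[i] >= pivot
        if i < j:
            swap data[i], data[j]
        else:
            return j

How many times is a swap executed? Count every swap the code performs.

2

pivot=11
j stops at 5 (9), i stops at 0 (11); swap ⇒ [9, 12, 9, 9, 12, 11]
j stops at 3 (9), i stops at 1 (12); swap ⇒ [9, 9, 9, 12, 12, 11]
j stops at 2, i stops at 3; i≥j ⇒ return 2. data=[9, 9, 9, 12, 12, 11]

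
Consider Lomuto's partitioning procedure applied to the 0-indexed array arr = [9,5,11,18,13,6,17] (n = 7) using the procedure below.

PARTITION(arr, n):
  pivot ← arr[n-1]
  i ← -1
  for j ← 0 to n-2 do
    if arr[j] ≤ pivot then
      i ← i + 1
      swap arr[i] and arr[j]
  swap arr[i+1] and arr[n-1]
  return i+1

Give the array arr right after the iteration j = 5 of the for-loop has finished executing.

[9,5,11,13,6,18,17]

pivot = arr[6] = 17; i = -1
j=0: arr[0]=9 ≤ 17 → i=0, swap arr[0],arr[0] (no change) → [9,5,11,18,13,6,17]
j=1: arr[1]=5 ≤ 17 → i=1, swap arr[1],arr[1] (no change) → [9,5,11,18,13,6,17]
j=2: arr[2]=11 ≤ 17 → i=2, swap arr[2],arr[2] (no change) → [9,5,11,18,13,6,17]
j=3: arr[3]=18 > 17 → no swap
j=4: arr[4]=13 ≤ 17 → i=3, swap arr[3],arr[4] → [9,5,11,13,18,6,17]
j=5: arr[5]=6 ≤ 17 → i=4, swap arr[4],arr[5] → [9,5,11,13,6,18,17]
(after j=5) arr = [9,5,11,13,6,18,17]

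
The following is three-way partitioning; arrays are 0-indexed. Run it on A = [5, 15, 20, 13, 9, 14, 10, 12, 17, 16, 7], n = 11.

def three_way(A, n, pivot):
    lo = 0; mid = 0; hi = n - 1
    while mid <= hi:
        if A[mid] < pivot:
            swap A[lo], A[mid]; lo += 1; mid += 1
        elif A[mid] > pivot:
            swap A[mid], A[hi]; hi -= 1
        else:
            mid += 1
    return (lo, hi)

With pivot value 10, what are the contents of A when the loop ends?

lo=0 mid=0 hi=10
5<10: swap(0,0), lo=1 mid=1 ⇒ [5, 15, 20, 13, 9, 14, 10, 12, 17, 16, 7]
15>10: swap(1,10), hi=9 ⇒ [5, 7, 20, 13, 9, 14, 10, 12, 17, 16, 15]
7<10: swap(1,1), lo=2 mid=2 ⇒ [5, 7, 20, 13, 9, 14, 10, 12, 17, 16, 15]
20>10: swap(2,9), hi=8 ⇒ [5, 7, 16, 13, 9, 14, 10, 12, 17, 20, 15]
16>10: swap(2,8), hi=7 ⇒ [5, 7, 17, 13, 9, 14, 10, 12, 16, 20, 15]
17>10: swap(2,7), hi=6 ⇒ [5, 7, 12, 13, 9, 14, 10, 17, 16, 20, 15]
12>10: swap(2,6), hi=5 ⇒ [5, 7, 10, 13, 9, 14, 12, 17, 16, 20, 15]
10=10: mid=3
13>10: swap(3,5), hi=4 ⇒ [5, 7, 10, 14, 9, 13, 12, 17, 16, 20, 15]
14>10: swap(3,4), hi=3 ⇒ [5, 7, 10, 9, 14, 13, 12, 17, 16, 20, 15]
9<10: swap(2,3), lo=3 mid=4 ⇒ [5, 7, 9, 10, 14, 13, 12, 17, 16, 20, 15]
done. lo=3 hi=3; A=[5, 7, 9, 10, 14, 13, 12, 17, 16, 20, 15]

[5, 7, 9, 10, 14, 13, 12, 17, 16, 20, 15]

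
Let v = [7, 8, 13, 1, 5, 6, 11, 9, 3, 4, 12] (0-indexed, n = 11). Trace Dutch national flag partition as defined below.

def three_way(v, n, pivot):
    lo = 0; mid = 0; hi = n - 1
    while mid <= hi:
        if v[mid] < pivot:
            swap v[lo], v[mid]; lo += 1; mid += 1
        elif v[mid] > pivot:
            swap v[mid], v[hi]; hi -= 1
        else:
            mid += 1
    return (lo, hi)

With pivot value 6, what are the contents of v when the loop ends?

pivot = 6; lo=0, mid=0, hi=10
v[mid]=7>6: swap v[0],v[10]; hi=9 → [12, 8, 13, 1, 5, 6, 11, 9, 3, 4, 7]
v[mid]=12>6: swap v[0],v[9]; hi=8 → [4, 8, 13, 1, 5, 6, 11, 9, 3, 12, 7]
v[mid]=4<6: swap v[0],v[0]; lo=1,mid=1 → [4, 8, 13, 1, 5, 6, 11, 9, 3, 12, 7]
v[mid]=8>6: swap v[1],v[8]; hi=7 → [4, 3, 13, 1, 5, 6, 11, 9, 8, 12, 7]
v[mid]=3<6: swap v[1],v[1]; lo=2,mid=2 → [4, 3, 13, 1, 5, 6, 11, 9, 8, 12, 7]
v[mid]=13>6: swap v[2],v[7]; hi=6 → [4, 3, 9, 1, 5, 6, 11, 13, 8, 12, 7]
v[mid]=9>6: swap v[2],v[6]; hi=5 → [4, 3, 11, 1, 5, 6, 9, 13, 8, 12, 7]
v[mid]=11>6: swap v[2],v[5]; hi=4 → [4, 3, 6, 1, 5, 11, 9, 13, 8, 12, 7]
v[mid]=6=6: mid=3
v[mid]=1<6: swap v[2],v[3]; lo=3,mid=4 → [4, 3, 1, 6, 5, 11, 9, 13, 8, 12, 7]
v[mid]=5<6: swap v[3],v[4]; lo=4,mid=5 → [4, 3, 1, 5, 6, 11, 9, 13, 8, 12, 7]
end: lo=4, hi=4; v = [4, 3, 1, 5, 6, 11, 9, 13, 8, 12, 7]

[4, 3, 1, 5, 6, 11, 9, 13, 8, 12, 7]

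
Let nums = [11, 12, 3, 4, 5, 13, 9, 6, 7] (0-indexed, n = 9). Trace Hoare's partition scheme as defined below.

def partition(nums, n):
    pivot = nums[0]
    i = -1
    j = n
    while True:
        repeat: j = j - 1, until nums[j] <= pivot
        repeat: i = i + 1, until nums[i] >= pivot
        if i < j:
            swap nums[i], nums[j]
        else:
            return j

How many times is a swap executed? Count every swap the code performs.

3

pivot = nums[0] = 11; i = -1, j = 9
j→8 (nums[8]=7≤11), i→0 (nums[0]=11≥11); i<j, swap → [7, 12, 3, 4, 5, 13, 9, 6, 11]
j→7 (nums[7]=6≤11), i→1 (nums[1]=12≥11); i<j, swap → [7, 6, 3, 4, 5, 13, 9, 12, 11]
j→6 (nums[6]=9≤11), i→5 (nums[5]=13≥11); i<j, swap → [7, 6, 3, 4, 5, 9, 13, 12, 11]
j→5, i→6; i≥j, return j=5. nums = [7, 6, 3, 4, 5, 9, 13, 12, 11]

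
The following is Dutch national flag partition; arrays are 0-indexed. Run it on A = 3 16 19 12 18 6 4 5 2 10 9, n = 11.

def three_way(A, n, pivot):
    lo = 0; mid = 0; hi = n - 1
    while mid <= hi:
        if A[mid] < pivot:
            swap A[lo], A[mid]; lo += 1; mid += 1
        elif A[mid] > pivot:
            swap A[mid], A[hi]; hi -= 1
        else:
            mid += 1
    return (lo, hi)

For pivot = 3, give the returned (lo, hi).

(1, 1)

pivot = 3; lo=0, mid=0, hi=10
A[mid]=3=3: mid=1
A[mid]=16>3: swap A[1],A[10]; hi=9 → 3 9 19 12 18 6 4 5 2 10 16
A[mid]=9>3: swap A[1],A[9]; hi=8 → 3 10 19 12 18 6 4 5 2 9 16
A[mid]=10>3: swap A[1],A[8]; hi=7 → 3 2 19 12 18 6 4 5 10 9 16
A[mid]=2<3: swap A[0],A[1]; lo=1,mid=2 → 2 3 19 12 18 6 4 5 10 9 16
A[mid]=19>3: swap A[2],A[7]; hi=6 → 2 3 5 12 18 6 4 19 10 9 16
A[mid]=5>3: swap A[2],A[6]; hi=5 → 2 3 4 12 18 6 5 19 10 9 16
A[mid]=4>3: swap A[2],A[5]; hi=4 → 2 3 6 12 18 4 5 19 10 9 16
A[mid]=6>3: swap A[2],A[4]; hi=3 → 2 3 18 12 6 4 5 19 10 9 16
A[mid]=18>3: swap A[2],A[3]; hi=2 → 2 3 12 18 6 4 5 19 10 9 16
A[mid]=12>3: swap A[2],A[2]; hi=1 → 2 3 12 18 6 4 5 19 10 9 16
end: lo=1, hi=1; A = 2 3 12 18 6 4 5 19 10 9 16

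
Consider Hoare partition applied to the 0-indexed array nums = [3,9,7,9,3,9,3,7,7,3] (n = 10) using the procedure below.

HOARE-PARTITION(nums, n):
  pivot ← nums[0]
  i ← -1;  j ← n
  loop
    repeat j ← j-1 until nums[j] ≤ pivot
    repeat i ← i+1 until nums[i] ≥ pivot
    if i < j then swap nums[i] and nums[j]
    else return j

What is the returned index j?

pivot = nums[0] = 3; i = -1, j = 10
j→9 (nums[9]=3≤3), i→0 (nums[0]=3≥3); i<j, swap → [3,9,7,9,3,9,3,7,7,3]
j→6 (nums[6]=3≤3), i→1 (nums[1]=9≥3); i<j, swap → [3,3,7,9,3,9,9,7,7,3]
j→4 (nums[4]=3≤3), i→2 (nums[2]=7≥3); i<j, swap → [3,3,3,9,7,9,9,7,7,3]
j→2, i→3; i≥j, return j=2. nums = [3,3,3,9,7,9,9,7,7,3]

2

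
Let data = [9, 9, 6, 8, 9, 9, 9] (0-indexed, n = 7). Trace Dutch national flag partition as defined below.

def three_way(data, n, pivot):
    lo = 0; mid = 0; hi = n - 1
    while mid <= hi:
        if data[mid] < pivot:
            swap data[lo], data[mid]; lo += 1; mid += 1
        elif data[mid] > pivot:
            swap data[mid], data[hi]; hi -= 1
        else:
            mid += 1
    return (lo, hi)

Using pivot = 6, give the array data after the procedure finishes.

lo=0 mid=0 hi=6
9>6: swap(0,6), hi=5 ⇒ [9, 9, 6, 8, 9, 9, 9]
9>6: swap(0,5), hi=4 ⇒ [9, 9, 6, 8, 9, 9, 9]
9>6: swap(0,4), hi=3 ⇒ [9, 9, 6, 8, 9, 9, 9]
9>6: swap(0,3), hi=2 ⇒ [8, 9, 6, 9, 9, 9, 9]
8>6: swap(0,2), hi=1 ⇒ [6, 9, 8, 9, 9, 9, 9]
6=6: mid=1
9>6: swap(1,1), hi=0 ⇒ [6, 9, 8, 9, 9, 9, 9]
done. lo=0 hi=0; data=[6, 9, 8, 9, 9, 9, 9]

[6, 9, 8, 9, 9, 9, 9]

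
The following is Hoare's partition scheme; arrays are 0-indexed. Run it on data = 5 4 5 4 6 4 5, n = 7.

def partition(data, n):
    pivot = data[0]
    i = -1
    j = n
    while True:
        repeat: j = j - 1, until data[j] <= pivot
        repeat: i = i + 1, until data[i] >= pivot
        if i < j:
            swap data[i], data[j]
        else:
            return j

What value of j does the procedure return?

3

pivot=5
j stops at 6 (5), i stops at 0 (5); swap ⇒ 5 4 5 4 6 4 5
j stops at 5 (4), i stops at 2 (5); swap ⇒ 5 4 4 4 6 5 5
j stops at 3, i stops at 4; i≥j ⇒ return 3. data=5 4 4 4 6 5 5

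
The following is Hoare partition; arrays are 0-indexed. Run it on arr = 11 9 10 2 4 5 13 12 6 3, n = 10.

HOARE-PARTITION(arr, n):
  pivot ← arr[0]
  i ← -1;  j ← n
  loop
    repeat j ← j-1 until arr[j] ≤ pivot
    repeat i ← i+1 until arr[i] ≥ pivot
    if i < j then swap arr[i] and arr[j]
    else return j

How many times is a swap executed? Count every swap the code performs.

pivot = arr[0] = 11; i = -1, j = 10
j→9 (arr[9]=3≤11), i→0 (arr[0]=11≥11); i<j, swap → 3 9 10 2 4 5 13 12 6 11
j→8 (arr[8]=6≤11), i→6 (arr[6]=13≥11); i<j, swap → 3 9 10 2 4 5 6 12 13 11
j→6, i→7; i≥j, return j=6. arr = 3 9 10 2 4 5 6 12 13 11

2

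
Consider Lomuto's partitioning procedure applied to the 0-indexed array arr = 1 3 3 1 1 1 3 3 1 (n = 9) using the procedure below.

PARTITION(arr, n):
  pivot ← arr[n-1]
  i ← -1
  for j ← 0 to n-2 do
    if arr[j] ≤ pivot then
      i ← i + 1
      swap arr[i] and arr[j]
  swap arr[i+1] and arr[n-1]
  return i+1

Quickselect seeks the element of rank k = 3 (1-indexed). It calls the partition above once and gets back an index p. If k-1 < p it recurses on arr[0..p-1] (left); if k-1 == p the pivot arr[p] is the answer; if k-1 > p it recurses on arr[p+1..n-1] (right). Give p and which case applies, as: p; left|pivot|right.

4; left

pivot = arr[8] = 1; i = -1
j=0: arr[0]=1 ≤ 1 → i=0, swap arr[0],arr[0] (no change) → 1 3 3 1 1 1 3 3 1
j=1: arr[1]=3 > 1 → no swap
j=2: arr[2]=3 > 1 → no swap
j=3: arr[3]=1 ≤ 1 → i=1, swap arr[1],arr[3] → 1 1 3 3 1 1 3 3 1
j=4: arr[4]=1 ≤ 1 → i=2, swap arr[2],arr[4] → 1 1 1 3 3 1 3 3 1
j=5: arr[5]=1 ≤ 1 → i=3, swap arr[3],arr[5] → 1 1 1 1 3 3 3 3 1
j=6: arr[6]=3 > 1 → no swap
j=7: arr[7]=3 > 1 → no swap
final swap arr[4],arr[8] → 1 1 1 1 1 3 3 3 3; return 4
p = 4; k-1 = 2 < 4 ⇒ left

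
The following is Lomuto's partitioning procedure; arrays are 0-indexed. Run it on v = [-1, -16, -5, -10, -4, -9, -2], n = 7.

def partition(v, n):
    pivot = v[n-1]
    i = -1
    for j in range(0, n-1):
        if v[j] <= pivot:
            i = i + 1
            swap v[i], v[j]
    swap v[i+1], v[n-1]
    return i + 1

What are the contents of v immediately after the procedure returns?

pivot = v[6] = -2; i = -1
j=0: v[0]=-1 > -2 → no swap
j=1: v[1]=-16 ≤ -2 → i=0, swap v[0],v[1] → [-16, -1, -5, -10, -4, -9, -2]
j=2: v[2]=-5 ≤ -2 → i=1, swap v[1],v[2] → [-16, -5, -1, -10, -4, -9, -2]
j=3: v[3]=-10 ≤ -2 → i=2, swap v[2],v[3] → [-16, -5, -10, -1, -4, -9, -2]
j=4: v[4]=-4 ≤ -2 → i=3, swap v[3],v[4] → [-16, -5, -10, -4, -1, -9, -2]
j=5: v[5]=-9 ≤ -2 → i=4, swap v[4],v[5] → [-16, -5, -10, -4, -9, -1, -2]
final swap v[5],v[6] → [-16, -5, -10, -4, -9, -2, -1]; return 5

[-16, -5, -10, -4, -9, -2, -1]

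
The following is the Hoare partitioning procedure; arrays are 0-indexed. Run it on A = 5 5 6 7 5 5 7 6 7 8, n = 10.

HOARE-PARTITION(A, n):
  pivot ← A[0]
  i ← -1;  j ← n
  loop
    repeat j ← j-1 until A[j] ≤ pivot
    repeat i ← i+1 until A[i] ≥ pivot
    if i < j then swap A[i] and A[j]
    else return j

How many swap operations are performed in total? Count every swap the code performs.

pivot = A[0] = 5; i = -1, j = 10
j→5 (A[5]=5≤5), i→0 (A[0]=5≥5); i<j, swap → 5 5 6 7 5 5 7 6 7 8
j→4 (A[4]=5≤5), i→1 (A[1]=5≥5); i<j, swap → 5 5 6 7 5 5 7 6 7 8
j→1, i→2; i≥j, return j=1. A = 5 5 6 7 5 5 7 6 7 8

2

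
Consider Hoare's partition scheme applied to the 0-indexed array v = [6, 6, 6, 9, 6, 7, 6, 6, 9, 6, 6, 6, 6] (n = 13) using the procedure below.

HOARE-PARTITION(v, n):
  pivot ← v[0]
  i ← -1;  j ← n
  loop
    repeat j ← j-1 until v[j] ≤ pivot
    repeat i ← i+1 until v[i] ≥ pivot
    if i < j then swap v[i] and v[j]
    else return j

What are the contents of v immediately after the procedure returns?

[6, 6, 6, 6, 6, 6, 7, 6, 9, 9, 6, 6, 6]

pivot=6
j stops at 12 (6), i stops at 0 (6); swap ⇒ [6, 6, 6, 9, 6, 7, 6, 6, 9, 6, 6, 6, 6]
j stops at 11 (6), i stops at 1 (6); swap ⇒ [6, 6, 6, 9, 6, 7, 6, 6, 9, 6, 6, 6, 6]
j stops at 10 (6), i stops at 2 (6); swap ⇒ [6, 6, 6, 9, 6, 7, 6, 6, 9, 6, 6, 6, 6]
j stops at 9 (6), i stops at 3 (9); swap ⇒ [6, 6, 6, 6, 6, 7, 6, 6, 9, 9, 6, 6, 6]
j stops at 7 (6), i stops at 4 (6); swap ⇒ [6, 6, 6, 6, 6, 7, 6, 6, 9, 9, 6, 6, 6]
j stops at 6 (6), i stops at 5 (7); swap ⇒ [6, 6, 6, 6, 6, 6, 7, 6, 9, 9, 6, 6, 6]
j stops at 5, i stops at 6; i≥j ⇒ return 5. v=[6, 6, 6, 6, 6, 6, 7, 6, 9, 9, 6, 6, 6]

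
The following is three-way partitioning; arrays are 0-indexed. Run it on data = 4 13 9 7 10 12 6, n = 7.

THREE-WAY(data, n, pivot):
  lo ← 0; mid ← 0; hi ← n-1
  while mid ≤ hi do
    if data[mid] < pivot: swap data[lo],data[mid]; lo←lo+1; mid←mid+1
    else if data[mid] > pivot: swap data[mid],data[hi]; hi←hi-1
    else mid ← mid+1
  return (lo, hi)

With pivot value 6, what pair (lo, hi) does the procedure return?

pivot = 6; lo=0, mid=0, hi=6
data[mid]=4<6: swap data[0],data[0]; lo=1,mid=1 → 4 13 9 7 10 12 6
data[mid]=13>6: swap data[1],data[6]; hi=5 → 4 6 9 7 10 12 13
data[mid]=6=6: mid=2
data[mid]=9>6: swap data[2],data[5]; hi=4 → 4 6 12 7 10 9 13
data[mid]=12>6: swap data[2],data[4]; hi=3 → 4 6 10 7 12 9 13
data[mid]=10>6: swap data[2],data[3]; hi=2 → 4 6 7 10 12 9 13
data[mid]=7>6: swap data[2],data[2]; hi=1 → 4 6 7 10 12 9 13
end: lo=1, hi=1; data = 4 6 7 10 12 9 13

(1, 1)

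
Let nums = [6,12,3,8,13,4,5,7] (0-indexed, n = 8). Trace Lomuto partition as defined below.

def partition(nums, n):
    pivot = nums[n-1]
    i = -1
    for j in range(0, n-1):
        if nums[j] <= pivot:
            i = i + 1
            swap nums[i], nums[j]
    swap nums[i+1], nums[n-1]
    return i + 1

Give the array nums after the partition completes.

[6,3,4,5,7,12,8,13]

pivot = nums[7] = 7; i = -1
j=0: nums[0]=6 ≤ 7 → i=0, swap nums[0],nums[0] (no change) → [6,12,3,8,13,4,5,7]
j=1: nums[1]=12 > 7 → no swap
j=2: nums[2]=3 ≤ 7 → i=1, swap nums[1],nums[2] → [6,3,12,8,13,4,5,7]
j=3: nums[3]=8 > 7 → no swap
j=4: nums[4]=13 > 7 → no swap
j=5: nums[5]=4 ≤ 7 → i=2, swap nums[2],nums[5] → [6,3,4,8,13,12,5,7]
j=6: nums[6]=5 ≤ 7 → i=3, swap nums[3],nums[6] → [6,3,4,5,13,12,8,7]
final swap nums[4],nums[7] → [6,3,4,5,7,12,8,13]; return 4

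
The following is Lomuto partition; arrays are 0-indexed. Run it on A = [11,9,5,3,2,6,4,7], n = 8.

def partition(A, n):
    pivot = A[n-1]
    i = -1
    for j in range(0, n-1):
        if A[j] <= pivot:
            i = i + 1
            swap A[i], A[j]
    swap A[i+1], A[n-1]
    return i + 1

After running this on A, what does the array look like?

[5,3,2,6,4,7,11,9]

pivot=7, i=-1
j=0: 11>7, skip
j=1: 9>7, skip
j=2: 5≤7, i=0, swap(0,2) ⇒ [5,9,11,3,2,6,4,7]
j=3: 3≤7, i=1, swap(1,3) ⇒ [5,3,11,9,2,6,4,7]
j=4: 2≤7, i=2, swap(2,4) ⇒ [5,3,2,9,11,6,4,7]
j=5: 6≤7, i=3, swap(3,5) ⇒ [5,3,2,6,11,9,4,7]
j=6: 4≤7, i=4, swap(4,6) ⇒ [5,3,2,6,4,9,11,7]
swap(5,7) ⇒ [5,3,2,6,4,7,11,9]; return 5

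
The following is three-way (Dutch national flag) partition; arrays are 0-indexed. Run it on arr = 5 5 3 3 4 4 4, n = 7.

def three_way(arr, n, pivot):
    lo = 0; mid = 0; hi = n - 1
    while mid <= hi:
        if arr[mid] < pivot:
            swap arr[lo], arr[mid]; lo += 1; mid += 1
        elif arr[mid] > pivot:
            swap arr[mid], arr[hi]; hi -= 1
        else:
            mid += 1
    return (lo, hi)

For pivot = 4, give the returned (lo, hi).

pivot = 4; lo=0, mid=0, hi=6
arr[mid]=5>4: swap arr[0],arr[6]; hi=5 → 4 5 3 3 4 4 5
arr[mid]=4=4: mid=1
arr[mid]=5>4: swap arr[1],arr[5]; hi=4 → 4 4 3 3 4 5 5
arr[mid]=4=4: mid=2
arr[mid]=3<4: swap arr[0],arr[2]; lo=1,mid=3 → 3 4 4 3 4 5 5
arr[mid]=3<4: swap arr[1],arr[3]; lo=2,mid=4 → 3 3 4 4 4 5 5
arr[mid]=4=4: mid=5
end: lo=2, hi=4; arr = 3 3 4 4 4 5 5

(2, 4)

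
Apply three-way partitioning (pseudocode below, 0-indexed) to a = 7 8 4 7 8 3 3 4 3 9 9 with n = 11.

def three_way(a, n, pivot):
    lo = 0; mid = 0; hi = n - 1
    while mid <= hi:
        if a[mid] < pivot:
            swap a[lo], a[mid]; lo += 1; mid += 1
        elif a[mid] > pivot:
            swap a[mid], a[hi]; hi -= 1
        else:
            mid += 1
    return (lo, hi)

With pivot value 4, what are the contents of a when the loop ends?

3 3 3 4 4 8 7 8 9 9 7

pivot = 4; lo=0, mid=0, hi=10
a[mid]=7>4: swap a[0],a[10]; hi=9 → 9 8 4 7 8 3 3 4 3 9 7
a[mid]=9>4: swap a[0],a[9]; hi=8 → 9 8 4 7 8 3 3 4 3 9 7
a[mid]=9>4: swap a[0],a[8]; hi=7 → 3 8 4 7 8 3 3 4 9 9 7
a[mid]=3<4: swap a[0],a[0]; lo=1,mid=1 → 3 8 4 7 8 3 3 4 9 9 7
a[mid]=8>4: swap a[1],a[7]; hi=6 → 3 4 4 7 8 3 3 8 9 9 7
a[mid]=4=4: mid=2
a[mid]=4=4: mid=3
a[mid]=7>4: swap a[3],a[6]; hi=5 → 3 4 4 3 8 3 7 8 9 9 7
a[mid]=3<4: swap a[1],a[3]; lo=2,mid=4 → 3 3 4 4 8 3 7 8 9 9 7
a[mid]=8>4: swap a[4],a[5]; hi=4 → 3 3 4 4 3 8 7 8 9 9 7
a[mid]=3<4: swap a[2],a[4]; lo=3,mid=5 → 3 3 3 4 4 8 7 8 9 9 7
end: lo=3, hi=4; a = 3 3 3 4 4 8 7 8 9 9 7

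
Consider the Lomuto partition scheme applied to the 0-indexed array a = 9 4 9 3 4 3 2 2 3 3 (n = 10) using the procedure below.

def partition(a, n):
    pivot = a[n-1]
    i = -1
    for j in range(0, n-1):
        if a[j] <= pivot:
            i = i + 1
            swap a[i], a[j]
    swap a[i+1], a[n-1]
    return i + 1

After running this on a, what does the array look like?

pivot=3, i=-1
j=0: 9>3, skip
j=1: 4>3, skip
j=2: 9>3, skip
j=3: 3≤3, i=0, swap(0,3) ⇒ 3 4 9 9 4 3 2 2 3 3
j=4: 4>3, skip
j=5: 3≤3, i=1, swap(1,5) ⇒ 3 3 9 9 4 4 2 2 3 3
j=6: 2≤3, i=2, swap(2,6) ⇒ 3 3 2 9 4 4 9 2 3 3
j=7: 2≤3, i=3, swap(3,7) ⇒ 3 3 2 2 4 4 9 9 3 3
j=8: 3≤3, i=4, swap(4,8) ⇒ 3 3 2 2 3 4 9 9 4 3
swap(5,9) ⇒ 3 3 2 2 3 3 9 9 4 4; return 5

3 3 2 2 3 3 9 9 4 4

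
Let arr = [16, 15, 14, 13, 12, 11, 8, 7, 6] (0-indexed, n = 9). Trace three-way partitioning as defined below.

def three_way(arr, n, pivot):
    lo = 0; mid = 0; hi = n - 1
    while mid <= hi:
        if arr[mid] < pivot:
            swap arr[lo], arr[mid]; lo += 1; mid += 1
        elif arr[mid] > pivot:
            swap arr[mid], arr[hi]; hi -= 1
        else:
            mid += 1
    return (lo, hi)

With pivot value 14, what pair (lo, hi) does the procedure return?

pivot = 14; lo=0, mid=0, hi=8
arr[mid]=16>14: swap arr[0],arr[8]; hi=7 → [6, 15, 14, 13, 12, 11, 8, 7, 16]
arr[mid]=6<14: swap arr[0],arr[0]; lo=1,mid=1 → [6, 15, 14, 13, 12, 11, 8, 7, 16]
arr[mid]=15>14: swap arr[1],arr[7]; hi=6 → [6, 7, 14, 13, 12, 11, 8, 15, 16]
arr[mid]=7<14: swap arr[1],arr[1]; lo=2,mid=2 → [6, 7, 14, 13, 12, 11, 8, 15, 16]
arr[mid]=14=14: mid=3
arr[mid]=13<14: swap arr[2],arr[3]; lo=3,mid=4 → [6, 7, 13, 14, 12, 11, 8, 15, 16]
arr[mid]=12<14: swap arr[3],arr[4]; lo=4,mid=5 → [6, 7, 13, 12, 14, 11, 8, 15, 16]
arr[mid]=11<14: swap arr[4],arr[5]; lo=5,mid=6 → [6, 7, 13, 12, 11, 14, 8, 15, 16]
arr[mid]=8<14: swap arr[5],arr[6]; lo=6,mid=7 → [6, 7, 13, 12, 11, 8, 14, 15, 16]
end: lo=6, hi=6; arr = [6, 7, 13, 12, 11, 8, 14, 15, 16]

(6, 6)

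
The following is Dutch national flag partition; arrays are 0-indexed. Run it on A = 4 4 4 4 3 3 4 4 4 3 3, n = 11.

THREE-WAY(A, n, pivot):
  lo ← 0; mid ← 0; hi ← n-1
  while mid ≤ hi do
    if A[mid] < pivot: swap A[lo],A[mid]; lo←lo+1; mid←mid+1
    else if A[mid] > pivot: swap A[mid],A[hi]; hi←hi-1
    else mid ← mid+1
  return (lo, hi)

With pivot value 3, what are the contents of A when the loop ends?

3 3 3 3 4 4 4 4 4 4 4

pivot = 3; lo=0, mid=0, hi=10
A[mid]=4>3: swap A[0],A[10]; hi=9 → 3 4 4 4 3 3 4 4 4 3 4
A[mid]=3=3: mid=1
A[mid]=4>3: swap A[1],A[9]; hi=8 → 3 3 4 4 3 3 4 4 4 4 4
A[mid]=3=3: mid=2
A[mid]=4>3: swap A[2],A[8]; hi=7 → 3 3 4 4 3 3 4 4 4 4 4
A[mid]=4>3: swap A[2],A[7]; hi=6 → 3 3 4 4 3 3 4 4 4 4 4
A[mid]=4>3: swap A[2],A[6]; hi=5 → 3 3 4 4 3 3 4 4 4 4 4
A[mid]=4>3: swap A[2],A[5]; hi=4 → 3 3 3 4 3 4 4 4 4 4 4
A[mid]=3=3: mid=3
A[mid]=4>3: swap A[3],A[4]; hi=3 → 3 3 3 3 4 4 4 4 4 4 4
A[mid]=3=3: mid=4
end: lo=0, hi=3; A = 3 3 3 3 4 4 4 4 4 4 4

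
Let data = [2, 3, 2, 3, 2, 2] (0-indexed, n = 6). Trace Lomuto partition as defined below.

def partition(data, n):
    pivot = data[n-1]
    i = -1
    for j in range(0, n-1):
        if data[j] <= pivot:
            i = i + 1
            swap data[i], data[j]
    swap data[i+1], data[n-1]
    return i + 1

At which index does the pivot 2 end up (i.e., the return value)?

3

pivot = data[5] = 2; i = -1
j=0: data[0]=2 ≤ 2 → i=0, swap data[0],data[0] (no change) → [2, 3, 2, 3, 2, 2]
j=1: data[1]=3 > 2 → no swap
j=2: data[2]=2 ≤ 2 → i=1, swap data[1],data[2] → [2, 2, 3, 3, 2, 2]
j=3: data[3]=3 > 2 → no swap
j=4: data[4]=2 ≤ 2 → i=2, swap data[2],data[4] → [2, 2, 2, 3, 3, 2]
final swap data[3],data[5] → [2, 2, 2, 2, 3, 3]; return 3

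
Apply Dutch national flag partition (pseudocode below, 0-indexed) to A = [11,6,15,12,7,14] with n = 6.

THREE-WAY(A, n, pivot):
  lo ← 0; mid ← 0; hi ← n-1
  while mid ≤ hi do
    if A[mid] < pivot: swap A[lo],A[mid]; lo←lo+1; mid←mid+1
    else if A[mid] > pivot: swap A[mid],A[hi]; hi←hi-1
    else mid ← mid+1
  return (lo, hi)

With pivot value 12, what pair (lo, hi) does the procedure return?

pivot = 12; lo=0, mid=0, hi=5
A[mid]=11<12: swap A[0],A[0]; lo=1,mid=1 → [11,6,15,12,7,14]
A[mid]=6<12: swap A[1],A[1]; lo=2,mid=2 → [11,6,15,12,7,14]
A[mid]=15>12: swap A[2],A[5]; hi=4 → [11,6,14,12,7,15]
A[mid]=14>12: swap A[2],A[4]; hi=3 → [11,6,7,12,14,15]
A[mid]=7<12: swap A[2],A[2]; lo=3,mid=3 → [11,6,7,12,14,15]
A[mid]=12=12: mid=4
end: lo=3, hi=3; A = [11,6,7,12,14,15]

(3, 3)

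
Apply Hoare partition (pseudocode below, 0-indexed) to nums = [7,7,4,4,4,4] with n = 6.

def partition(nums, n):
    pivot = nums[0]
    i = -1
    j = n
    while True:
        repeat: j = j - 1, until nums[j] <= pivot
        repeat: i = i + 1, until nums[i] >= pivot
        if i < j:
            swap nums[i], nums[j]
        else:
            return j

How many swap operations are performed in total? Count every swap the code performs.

pivot = nums[0] = 7; i = -1, j = 6
j→5 (nums[5]=4≤7), i→0 (nums[0]=7≥7); i<j, swap → [4,7,4,4,4,7]
j→4 (nums[4]=4≤7), i→1 (nums[1]=7≥7); i<j, swap → [4,4,4,4,7,7]
j→3, i→4; i≥j, return j=3. nums = [4,4,4,4,7,7]

2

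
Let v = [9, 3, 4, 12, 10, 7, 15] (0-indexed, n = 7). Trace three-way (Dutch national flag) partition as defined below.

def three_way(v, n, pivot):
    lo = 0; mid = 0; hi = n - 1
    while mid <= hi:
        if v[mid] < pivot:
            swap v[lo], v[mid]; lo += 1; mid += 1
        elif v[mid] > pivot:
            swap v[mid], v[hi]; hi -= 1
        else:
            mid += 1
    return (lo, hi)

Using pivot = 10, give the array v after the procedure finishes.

pivot = 10; lo=0, mid=0, hi=6
v[mid]=9<10: swap v[0],v[0]; lo=1,mid=1 → [9, 3, 4, 12, 10, 7, 15]
v[mid]=3<10: swap v[1],v[1]; lo=2,mid=2 → [9, 3, 4, 12, 10, 7, 15]
v[mid]=4<10: swap v[2],v[2]; lo=3,mid=3 → [9, 3, 4, 12, 10, 7, 15]
v[mid]=12>10: swap v[3],v[6]; hi=5 → [9, 3, 4, 15, 10, 7, 12]
v[mid]=15>10: swap v[3],v[5]; hi=4 → [9, 3, 4, 7, 10, 15, 12]
v[mid]=7<10: swap v[3],v[3]; lo=4,mid=4 → [9, 3, 4, 7, 10, 15, 12]
v[mid]=10=10: mid=5
end: lo=4, hi=4; v = [9, 3, 4, 7, 10, 15, 12]

[9, 3, 4, 7, 10, 15, 12]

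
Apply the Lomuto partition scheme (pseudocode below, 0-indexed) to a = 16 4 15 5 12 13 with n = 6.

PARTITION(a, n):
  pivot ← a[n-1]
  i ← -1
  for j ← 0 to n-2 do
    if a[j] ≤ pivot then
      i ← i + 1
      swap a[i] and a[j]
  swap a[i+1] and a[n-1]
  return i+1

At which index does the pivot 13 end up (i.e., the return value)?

pivot=13, i=-1
j=0: 16>13, skip
j=1: 4≤13, i=0, swap(0,1) ⇒ 4 16 15 5 12 13
j=2: 15>13, skip
j=3: 5≤13, i=1, swap(1,3) ⇒ 4 5 15 16 12 13
j=4: 12≤13, i=2, swap(2,4) ⇒ 4 5 12 16 15 13
swap(3,5) ⇒ 4 5 12 13 15 16; return 3

3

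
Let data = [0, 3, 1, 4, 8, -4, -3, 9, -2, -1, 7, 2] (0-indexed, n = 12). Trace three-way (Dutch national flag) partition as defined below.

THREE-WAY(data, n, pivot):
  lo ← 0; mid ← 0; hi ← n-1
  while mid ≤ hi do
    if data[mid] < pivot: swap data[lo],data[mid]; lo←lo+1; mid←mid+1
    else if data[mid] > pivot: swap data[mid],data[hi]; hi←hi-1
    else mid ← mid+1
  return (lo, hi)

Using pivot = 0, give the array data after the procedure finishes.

[-1, -2, -3, -4, 0, 8, 9, 4, 1, 7, 2, 3]

pivot = 0; lo=0, mid=0, hi=11
data[mid]=0=0: mid=1
data[mid]=3>0: swap data[1],data[11]; hi=10 → [0, 2, 1, 4, 8, -4, -3, 9, -2, -1, 7, 3]
data[mid]=2>0: swap data[1],data[10]; hi=9 → [0, 7, 1, 4, 8, -4, -3, 9, -2, -1, 2, 3]
data[mid]=7>0: swap data[1],data[9]; hi=8 → [0, -1, 1, 4, 8, -4, -3, 9, -2, 7, 2, 3]
data[mid]=-1<0: swap data[0],data[1]; lo=1,mid=2 → [-1, 0, 1, 4, 8, -4, -3, 9, -2, 7, 2, 3]
data[mid]=1>0: swap data[2],data[8]; hi=7 → [-1, 0, -2, 4, 8, -4, -3, 9, 1, 7, 2, 3]
data[mid]=-2<0: swap data[1],data[2]; lo=2,mid=3 → [-1, -2, 0, 4, 8, -4, -3, 9, 1, 7, 2, 3]
data[mid]=4>0: swap data[3],data[7]; hi=6 → [-1, -2, 0, 9, 8, -4, -3, 4, 1, 7, 2, 3]
data[mid]=9>0: swap data[3],data[6]; hi=5 → [-1, -2, 0, -3, 8, -4, 9, 4, 1, 7, 2, 3]
data[mid]=-3<0: swap data[2],data[3]; lo=3,mid=4 → [-1, -2, -3, 0, 8, -4, 9, 4, 1, 7, 2, 3]
data[mid]=8>0: swap data[4],data[5]; hi=4 → [-1, -2, -3, 0, -4, 8, 9, 4, 1, 7, 2, 3]
data[mid]=-4<0: swap data[3],data[4]; lo=4,mid=5 → [-1, -2, -3, -4, 0, 8, 9, 4, 1, 7, 2, 3]
end: lo=4, hi=4; data = [-1, -2, -3, -4, 0, 8, 9, 4, 1, 7, 2, 3]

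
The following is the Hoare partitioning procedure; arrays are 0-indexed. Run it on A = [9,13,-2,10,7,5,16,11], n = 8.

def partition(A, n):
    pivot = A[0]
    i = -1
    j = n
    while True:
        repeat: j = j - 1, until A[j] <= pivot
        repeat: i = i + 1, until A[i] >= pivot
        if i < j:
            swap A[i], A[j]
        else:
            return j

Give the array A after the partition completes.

pivot = A[0] = 9; i = -1, j = 8
j→5 (A[5]=5≤9), i→0 (A[0]=9≥9); i<j, swap → [5,13,-2,10,7,9,16,11]
j→4 (A[4]=7≤9), i→1 (A[1]=13≥9); i<j, swap → [5,7,-2,10,13,9,16,11]
j→2, i→3; i≥j, return j=2. A = [5,7,-2,10,13,9,16,11]

[5,7,-2,10,13,9,16,11]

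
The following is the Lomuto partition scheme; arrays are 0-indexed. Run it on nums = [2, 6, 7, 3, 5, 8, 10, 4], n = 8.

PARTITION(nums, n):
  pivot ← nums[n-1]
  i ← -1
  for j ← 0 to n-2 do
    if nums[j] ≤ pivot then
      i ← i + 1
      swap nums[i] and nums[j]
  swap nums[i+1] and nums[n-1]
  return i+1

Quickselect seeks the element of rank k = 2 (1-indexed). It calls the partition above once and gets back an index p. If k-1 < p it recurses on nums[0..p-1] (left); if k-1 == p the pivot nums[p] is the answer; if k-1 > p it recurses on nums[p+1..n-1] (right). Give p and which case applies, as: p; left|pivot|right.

2; left

pivot = nums[7] = 4; i = -1
j=0: nums[0]=2 ≤ 4 → i=0, swap nums[0],nums[0] (no change) → [2, 6, 7, 3, 5, 8, 10, 4]
j=1: nums[1]=6 > 4 → no swap
j=2: nums[2]=7 > 4 → no swap
j=3: nums[3]=3 ≤ 4 → i=1, swap nums[1],nums[3] → [2, 3, 7, 6, 5, 8, 10, 4]
j=4: nums[4]=5 > 4 → no swap
j=5: nums[5]=8 > 4 → no swap
j=6: nums[6]=10 > 4 → no swap
final swap nums[2],nums[7] → [2, 3, 4, 6, 5, 8, 10, 7]; return 2
p = 2; k-1 = 1 < 2 ⇒ left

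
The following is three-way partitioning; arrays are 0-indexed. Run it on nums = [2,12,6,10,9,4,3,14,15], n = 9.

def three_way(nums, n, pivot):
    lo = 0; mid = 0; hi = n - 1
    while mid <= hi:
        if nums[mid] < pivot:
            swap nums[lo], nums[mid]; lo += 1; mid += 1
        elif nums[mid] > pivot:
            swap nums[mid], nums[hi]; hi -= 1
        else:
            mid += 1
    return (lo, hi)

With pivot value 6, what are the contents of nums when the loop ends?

[2,3,4,6,9,10,14,15,12]

pivot = 6; lo=0, mid=0, hi=8
nums[mid]=2<6: swap nums[0],nums[0]; lo=1,mid=1 → [2,12,6,10,9,4,3,14,15]
nums[mid]=12>6: swap nums[1],nums[8]; hi=7 → [2,15,6,10,9,4,3,14,12]
nums[mid]=15>6: swap nums[1],nums[7]; hi=6 → [2,14,6,10,9,4,3,15,12]
nums[mid]=14>6: swap nums[1],nums[6]; hi=5 → [2,3,6,10,9,4,14,15,12]
nums[mid]=3<6: swap nums[1],nums[1]; lo=2,mid=2 → [2,3,6,10,9,4,14,15,12]
nums[mid]=6=6: mid=3
nums[mid]=10>6: swap nums[3],nums[5]; hi=4 → [2,3,6,4,9,10,14,15,12]
nums[mid]=4<6: swap nums[2],nums[3]; lo=3,mid=4 → [2,3,4,6,9,10,14,15,12]
nums[mid]=9>6: swap nums[4],nums[4]; hi=3 → [2,3,4,6,9,10,14,15,12]
end: lo=3, hi=3; nums = [2,3,4,6,9,10,14,15,12]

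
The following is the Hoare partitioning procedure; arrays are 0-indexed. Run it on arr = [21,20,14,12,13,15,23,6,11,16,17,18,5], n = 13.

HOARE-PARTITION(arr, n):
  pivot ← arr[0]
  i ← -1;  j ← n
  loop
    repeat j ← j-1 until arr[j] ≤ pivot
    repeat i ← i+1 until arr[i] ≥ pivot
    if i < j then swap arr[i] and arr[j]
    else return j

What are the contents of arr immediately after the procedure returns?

[5,20,14,12,13,15,18,6,11,16,17,23,21]

pivot = arr[0] = 21; i = -1, j = 13
j→12 (arr[12]=5≤21), i→0 (arr[0]=21≥21); i<j, swap → [5,20,14,12,13,15,23,6,11,16,17,18,21]
j→11 (arr[11]=18≤21), i→6 (arr[6]=23≥21); i<j, swap → [5,20,14,12,13,15,18,6,11,16,17,23,21]
j→10, i→11; i≥j, return j=10. arr = [5,20,14,12,13,15,18,6,11,16,17,23,21]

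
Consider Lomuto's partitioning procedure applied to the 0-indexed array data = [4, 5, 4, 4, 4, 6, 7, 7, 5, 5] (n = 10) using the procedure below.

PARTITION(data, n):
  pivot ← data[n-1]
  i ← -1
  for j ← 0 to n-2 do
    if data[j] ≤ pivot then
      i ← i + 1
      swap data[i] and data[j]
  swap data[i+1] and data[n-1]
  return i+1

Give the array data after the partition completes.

pivot = data[9] = 5; i = -1
j=0: data[0]=4 ≤ 5 → i=0, swap data[0],data[0] (no change) → [4, 5, 4, 4, 4, 6, 7, 7, 5, 5]
j=1: data[1]=5 ≤ 5 → i=1, swap data[1],data[1] (no change) → [4, 5, 4, 4, 4, 6, 7, 7, 5, 5]
j=2: data[2]=4 ≤ 5 → i=2, swap data[2],data[2] (no change) → [4, 5, 4, 4, 4, 6, 7, 7, 5, 5]
j=3: data[3]=4 ≤ 5 → i=3, swap data[3],data[3] (no change) → [4, 5, 4, 4, 4, 6, 7, 7, 5, 5]
j=4: data[4]=4 ≤ 5 → i=4, swap data[4],data[4] (no change) → [4, 5, 4, 4, 4, 6, 7, 7, 5, 5]
j=5: data[5]=6 > 5 → no swap
j=6: data[6]=7 > 5 → no swap
j=7: data[7]=7 > 5 → no swap
j=8: data[8]=5 ≤ 5 → i=5, swap data[5],data[8] → [4, 5, 4, 4, 4, 5, 7, 7, 6, 5]
final swap data[6],data[9] → [4, 5, 4, 4, 4, 5, 5, 7, 6, 7]; return 6

[4, 5, 4, 4, 4, 5, 5, 7, 6, 7]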